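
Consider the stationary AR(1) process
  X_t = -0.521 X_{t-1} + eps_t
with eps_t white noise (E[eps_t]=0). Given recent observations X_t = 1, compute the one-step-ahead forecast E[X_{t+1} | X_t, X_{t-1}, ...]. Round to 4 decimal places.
E[X_{t+1} \mid \mathcal F_t] = -0.5210

For an AR(p) model X_t = c + sum_i phi_i X_{t-i} + eps_t, the
one-step-ahead conditional mean is
  E[X_{t+1} | X_t, ...] = c + sum_i phi_i X_{t+1-i}.
Substitute known values:
  E[X_{t+1} | ...] = (-0.521) * (1)
                   = -0.5210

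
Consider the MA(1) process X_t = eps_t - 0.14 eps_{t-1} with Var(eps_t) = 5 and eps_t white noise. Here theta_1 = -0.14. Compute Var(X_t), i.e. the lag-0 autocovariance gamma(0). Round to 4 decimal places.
\gamma(0) = 5.0980

For an MA(q) process X_t = eps_t + sum_i theta_i eps_{t-i} with
Var(eps_t) = sigma^2, the variance is
  gamma(0) = sigma^2 * (1 + sum_i theta_i^2).
  sum_i theta_i^2 = (-0.14)^2 = 0.0196.
  gamma(0) = 5 * (1 + 0.0196) = 5 * 1.0196 = 5.098, which rounds to 5.0980.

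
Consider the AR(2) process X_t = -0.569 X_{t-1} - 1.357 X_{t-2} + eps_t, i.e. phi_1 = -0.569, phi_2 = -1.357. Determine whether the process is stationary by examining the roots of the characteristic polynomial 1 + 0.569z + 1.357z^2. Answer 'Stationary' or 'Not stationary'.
\text{Not stationary}

The AR(p) characteristic polynomial is P(z) = 1 + 0.569z + 1.357z^2.
Stationarity requires all roots to lie outside the unit circle, i.e. |z| > 1 for every root.
Set 1 + (0.569) z + (1.357) z^2 = 0, i.e. a z^2 + b z + c = 0 with a = 1.357, b = 0.569, c = 1.
Discriminant D = b^2 - 4ac = (0.569)^2 - 4*(1.357)*1 = 0.323761 - (5.428) = -5.104239.
D < 0, so the roots are the complex-conjugate pair z = (-b +/- i sqrt(-D)) / (2a) = -0.2097 +/- 0.8324i.
For a conjugate pair |z|^2 = z * conj(z) = (product of roots) = c/a = 1/(1.357) = 0.73692, so |z| = sqrt(0.73692) = 0.8584 for both roots.
Moduli of all roots: 0.8584, 0.8584.
All moduli strictly greater than 1? No.
Verdict: Not stationary.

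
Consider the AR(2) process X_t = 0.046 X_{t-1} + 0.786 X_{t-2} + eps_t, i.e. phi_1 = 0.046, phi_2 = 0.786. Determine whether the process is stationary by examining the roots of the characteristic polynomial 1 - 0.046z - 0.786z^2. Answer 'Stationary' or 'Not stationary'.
\text{Stationary}

The AR(p) characteristic polynomial is P(z) = 1 - 0.046z - 0.786z^2.
Stationarity requires all roots to lie outside the unit circle, i.e. |z| > 1 for every root.
Set 1 + (-0.046) z + (-0.786) z^2 = 0, i.e. a z^2 + b z + c = 0 with a = -0.786, b = -0.046, c = 1.
Discriminant D = b^2 - 4ac = (-0.046)^2 - 4*(-0.786)*1 = 0.002116 - (-3.144) = 3.146116.
D >= 0, so the roots are real: z = (-b +/- sqrt(D)) / (2a) = (0.046 +/- 1.773729) / (-1.572).
  z_1 = (0.046 + 1.773729) / (-1.572) = -1.1576,   |z_1| = 1.1576.
  z_2 = (0.046 - 1.773729) / (-1.572) = 1.0991,   |z_2| = 1.0991.
Moduli of all roots: 1.1576, 1.0991.
All moduli strictly greater than 1? Yes.
Verdict: Stationary.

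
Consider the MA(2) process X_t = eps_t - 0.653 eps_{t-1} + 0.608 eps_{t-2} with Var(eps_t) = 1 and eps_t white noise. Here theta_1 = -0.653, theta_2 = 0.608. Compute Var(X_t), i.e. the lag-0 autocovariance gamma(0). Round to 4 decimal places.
\gamma(0) = 1.7961

For an MA(q) process X_t = eps_t + sum_i theta_i eps_{t-i} with
Var(eps_t) = sigma^2, the variance is
  gamma(0) = sigma^2 * (1 + sum_i theta_i^2).
  sum_i theta_i^2 = (-0.653)^2 + (0.608)^2 = 0.426409 + 0.369664 = 0.796073.
  gamma(0) = 1 * (1 + 0.796073) = 1 * 1.796073 = 1.796073, which rounds to 1.7961.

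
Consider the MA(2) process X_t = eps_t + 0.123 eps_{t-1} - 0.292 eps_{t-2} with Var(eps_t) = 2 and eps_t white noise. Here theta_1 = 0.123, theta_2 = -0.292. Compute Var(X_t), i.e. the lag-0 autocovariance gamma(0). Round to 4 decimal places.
\gamma(0) = 2.2008

For an MA(q) process X_t = eps_t + sum_i theta_i eps_{t-i} with
Var(eps_t) = sigma^2, the variance is
  gamma(0) = sigma^2 * (1 + sum_i theta_i^2).
  sum_i theta_i^2 = (0.123)^2 + (-0.292)^2 = 0.015129 + 0.085264 = 0.100393.
  gamma(0) = 2 * (1 + 0.100393) = 2 * 1.100393 = 2.200786, which rounds to 2.2008.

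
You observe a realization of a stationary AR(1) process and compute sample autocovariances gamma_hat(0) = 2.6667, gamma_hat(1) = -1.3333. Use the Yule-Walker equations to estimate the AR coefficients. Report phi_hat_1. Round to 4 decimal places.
\hat\phi_{1} = -0.5000

The Yule-Walker equations for an AR(p) process read, in matrix form,
  Gamma_p phi = r_p,   with   (Gamma_p)_{ij} = gamma(|i - j|),
                       (r_p)_i = gamma(i),   i,j = 1..p.
Substitute the sample gammas (Toeplitz matrix and right-hand side of size 1):
  Gamma_p = [[2.6667]]
  r_p     = [-1.3333]
With p = 1 this is the single equation gamma(0) phi_1 = gamma(1):
  phi_hat_1 = gamma(1) / gamma(0) = -1.3333 / 2.6667 = -0.5000.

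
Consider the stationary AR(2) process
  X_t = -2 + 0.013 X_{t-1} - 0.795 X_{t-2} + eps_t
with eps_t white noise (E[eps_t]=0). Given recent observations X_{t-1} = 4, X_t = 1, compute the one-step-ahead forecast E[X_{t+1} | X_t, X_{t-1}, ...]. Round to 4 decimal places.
E[X_{t+1} \mid \mathcal F_t] = -5.1670

For an AR(p) model X_t = c + sum_i phi_i X_{t-i} + eps_t, the
one-step-ahead conditional mean is
  E[X_{t+1} | X_t, ...] = c + sum_i phi_i X_{t+1-i}.
Substitute known values:
  E[X_{t+1} | ...] = -2 + (0.013) * (1) + (-0.795) * (4)
                   = -5.1670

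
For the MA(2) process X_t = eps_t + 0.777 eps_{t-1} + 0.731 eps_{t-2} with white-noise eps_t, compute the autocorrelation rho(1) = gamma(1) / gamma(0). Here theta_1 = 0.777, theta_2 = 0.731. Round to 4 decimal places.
\rho(1) = 0.6291

For an MA(q) process with theta_0 = 1, the autocovariance is
  gamma(k) = sigma^2 * sum_{i=0..q-k} theta_i * theta_{i+k},
and rho(k) = gamma(k) / gamma(0). Sigma^2 cancels.
  numerator   = (1)*(0.777) + (0.777)*(0.731) = 1.344987.
  denominator = (1)^2 + (0.777)^2 + (0.731)^2 = 2.13809.
  rho(1) = 1.344987 / 2.13809 = 0.6291.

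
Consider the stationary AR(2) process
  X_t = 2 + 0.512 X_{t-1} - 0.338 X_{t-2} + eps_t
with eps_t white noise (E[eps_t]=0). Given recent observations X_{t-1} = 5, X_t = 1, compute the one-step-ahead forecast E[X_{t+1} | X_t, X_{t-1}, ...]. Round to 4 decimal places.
E[X_{t+1} \mid \mathcal F_t] = 0.8220

For an AR(p) model X_t = c + sum_i phi_i X_{t-i} + eps_t, the
one-step-ahead conditional mean is
  E[X_{t+1} | X_t, ...] = c + sum_i phi_i X_{t+1-i}.
Substitute known values:
  E[X_{t+1} | ...] = 2 + (0.512) * (1) + (-0.338) * (5)
                   = 0.8220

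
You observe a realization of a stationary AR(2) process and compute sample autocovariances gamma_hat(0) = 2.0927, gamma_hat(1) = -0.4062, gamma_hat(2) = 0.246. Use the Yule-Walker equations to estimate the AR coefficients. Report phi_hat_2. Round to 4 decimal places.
\hat\phi_{2} = 0.0830

The Yule-Walker equations for an AR(p) process read, in matrix form,
  Gamma_p phi = r_p,   with   (Gamma_p)_{ij} = gamma(|i - j|),
                       (r_p)_i = gamma(i),   i,j = 1..p.
Substitute the sample gammas (Toeplitz matrix and right-hand side of size 2):
  Gamma_p = [[2.0927, -0.4062], [-0.4062, 2.0927]]
  r_p     = [-0.4062, 0.246]
Written out:
  2.0927 phi_1 - 0.4062 phi_2 = -0.4062
  -0.4062 phi_1 + 2.0927 phi_2 = 0.246
Solve by Cramer's rule:
  det = gamma(0)^2 - gamma(1)^2 = (2.0927)^2 - (-0.4062)^2 = 4.37939329 - 0.16499844 = 4.21439485
  phi_hat_1 = [gamma(1) gamma(0) - gamma(1) gamma(2)] / det = [(-0.4062)(2.0927) - (-0.4062)(0.246)] / 4.21439485 = -0.75012954 / 4.21439485 = -0.178
  phi_hat_2 = [gamma(0) gamma(2) - gamma(1)^2] / det = [(2.0927)(0.246) - (-0.4062)^2] / 4.21439485 = 0.34980576 / 4.21439485 = 0.083
So phi_hat = [-0.1780, 0.0830].
Therefore phi_hat_2 = 0.0830.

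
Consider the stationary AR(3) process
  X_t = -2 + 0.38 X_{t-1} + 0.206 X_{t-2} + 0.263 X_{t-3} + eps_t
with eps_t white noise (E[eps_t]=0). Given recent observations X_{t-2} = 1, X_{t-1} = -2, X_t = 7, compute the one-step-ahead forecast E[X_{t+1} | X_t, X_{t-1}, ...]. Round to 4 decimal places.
E[X_{t+1} \mid \mathcal F_t] = 0.5110

For an AR(p) model X_t = c + sum_i phi_i X_{t-i} + eps_t, the
one-step-ahead conditional mean is
  E[X_{t+1} | X_t, ...] = c + sum_i phi_i X_{t+1-i}.
Substitute known values:
  E[X_{t+1} | ...] = -2 + (0.38) * (7) + (0.206) * (-2) + (0.263) * (1)
                   = 0.5110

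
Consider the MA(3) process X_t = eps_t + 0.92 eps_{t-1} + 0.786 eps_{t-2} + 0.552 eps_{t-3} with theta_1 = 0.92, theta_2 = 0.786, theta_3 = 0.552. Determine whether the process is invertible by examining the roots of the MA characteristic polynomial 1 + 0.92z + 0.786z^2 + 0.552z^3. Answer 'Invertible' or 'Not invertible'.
\text{Invertible}

The MA(q) characteristic polynomial is P(z) = 1 + 0.92z + 0.786z^2 + 0.552z^3.
Invertibility requires all roots to lie outside the unit circle, i.e. |z| > 1 for every root.
Degree 3: look for a simple real root z0 first, then factor out (1 - z/z0) and solve the remaining quadratic.
Testing z0 = -1.25: P(-1.25) = 1 + (0.92)(-1.25) + (0.786)(-1.25)^2 + (0.552)(-1.25)^3
  = 1 + (-1.15) + (1.228125) + (-1.078125) = 0.  So z_0 = -1.25 is a root, |z_0| = 1.25.
Divide out the factor (1 + 0.8 z) = (1 - z/z0) (since 1/z0 = -0.8):
  P(z) = (1 + 0.8 z)(1 + (0.12) z + (0.69) z^2)
  [check: z-coef 0.12 - (-0.8) = 0.92; z^2-coef 0.69 - (-0.8)(0.12) = 0.786; z^3-coef -(-0.8)(0.69) = 0.552.]
Remaining roots from the quadratic factor 1 + (0.12) z + (0.69) z^2:
  Set 1 + (0.12) z + (0.69) z^2 = 0, i.e. a z^2 + b z + c = 0 with a = 0.69, b = 0.12, c = 1.
  Discriminant D = b^2 - 4ac = (0.12)^2 - 4*(0.69)*1 = 0.0144 - (2.76) = -2.7456.
  D < 0, so the roots are the complex-conjugate pair z = (-b +/- i sqrt(-D)) / (2a) = -0.087 +/- 1.2007i.
  For a conjugate pair |z|^2 = z * conj(z) = (product of roots) = c/a = 1/(0.69) = 1.449275, so |z| = sqrt(1.449275) = 1.2039 for both roots.
Moduli of all roots: 1.2500, 1.2039, 1.2039.
All moduli strictly greater than 1? Yes.
Verdict: Invertible.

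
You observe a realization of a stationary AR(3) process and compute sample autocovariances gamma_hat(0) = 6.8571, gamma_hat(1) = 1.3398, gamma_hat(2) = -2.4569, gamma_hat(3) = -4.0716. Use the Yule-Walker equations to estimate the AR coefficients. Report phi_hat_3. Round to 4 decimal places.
\hat\phi_{3} = -0.5190

The Yule-Walker equations for an AR(p) process read, in matrix form,
  Gamma_p phi = r_p,   with   (Gamma_p)_{ij} = gamma(|i - j|),
                       (r_p)_i = gamma(i),   i,j = 1..p.
Substitute the sample gammas (Toeplitz matrix and right-hand side of size 3):
  Gamma_p = [[6.8571, 1.3398, -2.4569], [1.3398, 6.8571, 1.3398], [-2.4569, 1.3398, 6.8571]]
  r_p     = [1.3398, -2.4569, -4.0716]
Written out (R1..R3):
  (R1) 6.8571 phi_1 + 1.3398 phi_2 - 2.4569 phi_3 = 1.3398
  (R2) 1.3398 phi_1 + 6.8571 phi_2 + 1.3398 phi_3 = -2.4569
  (R3) -2.4569 phi_1 + 1.3398 phi_2 + 6.8571 phi_3 = -4.0716
Gaussian elimination:
  R2 <- R2 - (1.3398/6.8571) R1 = R2 - (0.195389) R1:  6.595318 phi_2 + 1.819851 phi_3 = -2.718682
  R3 <- R3 - (-2.4569/6.8571) R1 = R3 - (-0.3583) R1:  1.819851 phi_2 + 5.976792 phi_3 = -3.591549
  R3 <- R3 - (1.819851/6.595318) R2 = R3 - (0.275931) R2:  5.47464 phi_3 = -2.841382
Back-substitution:
  phi_hat_3 = -2.841382 / 5.47464 = -0.519008
  phi_hat_2 = (-2.718682 - (1.819851)(-0.519008)) / 6.595318 = -0.269004
  phi_hat_1 = (1.3398 - (1.3398)(-0.269004) - (-2.4569)(-0.519008)) / 6.8571 = 0.061988
So phi_hat = [0.0620, -0.2690, -0.5190].
Therefore phi_hat_3 = -0.5190.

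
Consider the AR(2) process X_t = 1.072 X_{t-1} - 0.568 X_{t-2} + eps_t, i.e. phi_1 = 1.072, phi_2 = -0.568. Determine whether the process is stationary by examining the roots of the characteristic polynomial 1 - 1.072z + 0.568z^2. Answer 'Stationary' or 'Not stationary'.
\text{Stationary}

The AR(p) characteristic polynomial is P(z) = 1 - 1.072z + 0.568z^2.
Stationarity requires all roots to lie outside the unit circle, i.e. |z| > 1 for every root.
Set 1 + (-1.072) z + (0.568) z^2 = 0, i.e. a z^2 + b z + c = 0 with a = 0.568, b = -1.072, c = 1.
Discriminant D = b^2 - 4ac = (-1.072)^2 - 4*(0.568)*1 = 1.149184 - (2.272) = -1.122816.
D < 0, so the roots are the complex-conjugate pair z = (-b +/- i sqrt(-D)) / (2a) = 0.9437 +/- 0.9328i.
For a conjugate pair |z|^2 = z * conj(z) = (product of roots) = c/a = 1/(0.568) = 1.760563, so |z| = sqrt(1.760563) = 1.3269 for both roots.
Moduli of all roots: 1.3269, 1.3269.
All moduli strictly greater than 1? Yes.
Verdict: Stationary.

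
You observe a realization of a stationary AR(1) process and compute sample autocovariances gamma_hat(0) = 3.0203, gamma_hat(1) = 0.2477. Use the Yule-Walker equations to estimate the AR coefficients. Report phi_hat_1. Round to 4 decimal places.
\hat\phi_{1} = 0.0820

The Yule-Walker equations for an AR(p) process read, in matrix form,
  Gamma_p phi = r_p,   with   (Gamma_p)_{ij} = gamma(|i - j|),
                       (r_p)_i = gamma(i),   i,j = 1..p.
Substitute the sample gammas (Toeplitz matrix and right-hand side of size 1):
  Gamma_p = [[3.0203]]
  r_p     = [0.2477]
With p = 1 this is the single equation gamma(0) phi_1 = gamma(1):
  phi_hat_1 = gamma(1) / gamma(0) = 0.2477 / 3.0203 = 0.0820.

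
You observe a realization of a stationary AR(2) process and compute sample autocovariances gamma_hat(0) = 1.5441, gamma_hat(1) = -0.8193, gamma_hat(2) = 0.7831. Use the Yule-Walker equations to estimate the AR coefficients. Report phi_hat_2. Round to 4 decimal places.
\hat\phi_{2} = 0.3140

The Yule-Walker equations for an AR(p) process read, in matrix form,
  Gamma_p phi = r_p,   with   (Gamma_p)_{ij} = gamma(|i - j|),
                       (r_p)_i = gamma(i),   i,j = 1..p.
Substitute the sample gammas (Toeplitz matrix and right-hand side of size 2):
  Gamma_p = [[1.5441, -0.8193], [-0.8193, 1.5441]]
  r_p     = [-0.8193, 0.7831]
Written out:
  1.5441 phi_1 - 0.8193 phi_2 = -0.8193
  -0.8193 phi_1 + 1.5441 phi_2 = 0.7831
Solve by Cramer's rule:
  det = gamma(0)^2 - gamma(1)^2 = (1.5441)^2 - (-0.8193)^2 = 2.38424481 - 0.67125249 = 1.71299232
  phi_hat_1 = [gamma(1) gamma(0) - gamma(1) gamma(2)] / det = [(-0.8193)(1.5441) - (-0.8193)(0.7831)] / 1.71299232 = -0.6234873 / 1.71299232 = -0.364
  phi_hat_2 = [gamma(0) gamma(2) - gamma(1)^2] / det = [(1.5441)(0.7831) - (-0.8193)^2] / 1.71299232 = 0.53793222 / 1.71299232 = 0.314
So phi_hat = [-0.3640, 0.3140].
Therefore phi_hat_2 = 0.3140.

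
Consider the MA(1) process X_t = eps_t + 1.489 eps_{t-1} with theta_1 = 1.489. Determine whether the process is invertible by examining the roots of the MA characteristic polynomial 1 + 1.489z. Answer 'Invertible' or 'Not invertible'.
\text{Not invertible}

The MA(q) characteristic polynomial is P(z) = 1 + 1.489z.
Invertibility requires all roots to lie outside the unit circle, i.e. |z| > 1 for every root.
This is linear in z: 1 + (1.489) z = 0  =>  z = -1/(1.489) = -0.671592,  |z| = 0.671592.
Moduli of all roots: 0.6716.
All moduli strictly greater than 1? No.
Verdict: Not invertible.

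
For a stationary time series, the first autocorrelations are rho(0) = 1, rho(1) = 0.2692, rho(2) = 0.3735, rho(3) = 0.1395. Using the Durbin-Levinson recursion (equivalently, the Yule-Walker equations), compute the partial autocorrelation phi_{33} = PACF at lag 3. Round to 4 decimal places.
\phi_{33} = -0.0190

The PACF at lag k is phi_{kk}, the last component of the solution
to the Yule-Walker system G_k phi = r_k where
  (G_k)_{ij} = rho(|i - j|), (r_k)_i = rho(i), i,j = 1..k.
Equivalently, Durbin-Levinson gives phi_{kk} iteratively:
  phi_{11} = rho(1)
  phi_{kk} = [rho(k) - sum_{j=1..k-1} phi_{k-1,j} rho(k-j)]
            / [1 - sum_{j=1..k-1} phi_{k-1,j} rho(j)],
  phi_{k,j} = phi_{k-1,j} - phi_{kk} phi_{k-1,k-j},  j = 1..k-1.
Step k = 1:
  phi_11 = rho(1) = 0.2692.
Step k = 2:
  phi_22 = [rho(2) - phi_11 rho(1)] / [1 - phi_11 rho(1)] = [0.3735 - (0.2692)(0.2692)] / [1 - (0.2692)(0.2692)]
         = 0.30103136 / 0.92753136 = 0.324551.
  Update: phi_21 = phi_11 - phi_22 phi_11 = 0.2692 - (0.324551)(0.2692) = 0.181831.
Step k = 3:
  phi_33 = [rho(3) - phi_21 rho(2) - phi_22 rho(1)] / [1 - phi_21 rho(1) - phi_22 rho(2)]
    numerator   = 0.1395 - (0.181831)(0.3735) - (0.324551)(0.2692) = -0.01578298
    denominator = 1 - (0.181831)(0.2692) - (0.324551)(0.3735) = 0.82983129
  phi_33 = -0.01578298 / 0.82983129 = -0.019.
Therefore phi_{33} = -0.0190.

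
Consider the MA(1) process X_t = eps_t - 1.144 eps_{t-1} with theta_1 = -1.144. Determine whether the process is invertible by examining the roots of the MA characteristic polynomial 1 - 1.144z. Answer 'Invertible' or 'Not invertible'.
\text{Not invertible}

The MA(q) characteristic polynomial is P(z) = 1 - 1.144z.
Invertibility requires all roots to lie outside the unit circle, i.e. |z| > 1 for every root.
This is linear in z: 1 + (-1.144) z = 0  =>  z = -1/(-1.144) = 0.874126,  |z| = 0.874126.
Moduli of all roots: 0.8741.
All moduli strictly greater than 1? No.
Verdict: Not invertible.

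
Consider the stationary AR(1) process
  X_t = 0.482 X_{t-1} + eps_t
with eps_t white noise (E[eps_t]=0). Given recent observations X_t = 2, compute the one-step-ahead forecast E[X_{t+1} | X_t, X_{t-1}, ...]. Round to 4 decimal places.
E[X_{t+1} \mid \mathcal F_t] = 0.9640

For an AR(p) model X_t = c + sum_i phi_i X_{t-i} + eps_t, the
one-step-ahead conditional mean is
  E[X_{t+1} | X_t, ...] = c + sum_i phi_i X_{t+1-i}.
Substitute known values:
  E[X_{t+1} | ...] = (0.482) * (2)
                   = 0.9640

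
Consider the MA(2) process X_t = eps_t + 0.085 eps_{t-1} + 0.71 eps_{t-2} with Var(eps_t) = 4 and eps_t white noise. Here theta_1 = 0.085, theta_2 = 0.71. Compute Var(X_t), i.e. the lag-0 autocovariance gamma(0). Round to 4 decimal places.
\gamma(0) = 6.0453

For an MA(q) process X_t = eps_t + sum_i theta_i eps_{t-i} with
Var(eps_t) = sigma^2, the variance is
  gamma(0) = sigma^2 * (1 + sum_i theta_i^2).
  sum_i theta_i^2 = (0.085)^2 + (0.71)^2 = 0.007225 + 0.5041 = 0.511325.
  gamma(0) = 4 * (1 + 0.511325) = 4 * 1.511325 = 6.0453.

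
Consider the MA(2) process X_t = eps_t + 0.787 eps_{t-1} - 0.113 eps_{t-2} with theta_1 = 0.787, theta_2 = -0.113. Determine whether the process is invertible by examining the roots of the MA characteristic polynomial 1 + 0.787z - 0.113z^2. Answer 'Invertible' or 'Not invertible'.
\text{Invertible}

The MA(q) characteristic polynomial is P(z) = 1 + 0.787z - 0.113z^2.
Invertibility requires all roots to lie outside the unit circle, i.e. |z| > 1 for every root.
Set 1 + (0.787) z + (-0.113) z^2 = 0, i.e. a z^2 + b z + c = 0 with a = -0.113, b = 0.787, c = 1.
Discriminant D = b^2 - 4ac = (0.787)^2 - 4*(-0.113)*1 = 0.619369 - (-0.452) = 1.071369.
D >= 0, so the roots are real: z = (-b +/- sqrt(D)) / (2a) = (-0.787 +/- 1.03507) / (-0.226).
  z_1 = (-0.787 + 1.03507) / (-0.226) = -1.0977,   |z_1| = 1.0977.
  z_2 = (-0.787 - 1.03507) / (-0.226) = 8.0623,   |z_2| = 8.0623.
Moduli of all roots: 1.0977, 8.0623.
All moduli strictly greater than 1? Yes.
Verdict: Invertible.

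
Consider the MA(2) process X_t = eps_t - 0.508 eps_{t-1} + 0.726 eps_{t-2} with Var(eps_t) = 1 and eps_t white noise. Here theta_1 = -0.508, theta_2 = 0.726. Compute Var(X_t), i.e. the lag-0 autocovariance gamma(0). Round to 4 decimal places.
\gamma(0) = 1.7851

For an MA(q) process X_t = eps_t + sum_i theta_i eps_{t-i} with
Var(eps_t) = sigma^2, the variance is
  gamma(0) = sigma^2 * (1 + sum_i theta_i^2).
  sum_i theta_i^2 = (-0.508)^2 + (0.726)^2 = 0.258064 + 0.527076 = 0.78514.
  gamma(0) = 1 * (1 + 0.78514) = 1 * 1.78514 = 1.78514, which rounds to 1.7851.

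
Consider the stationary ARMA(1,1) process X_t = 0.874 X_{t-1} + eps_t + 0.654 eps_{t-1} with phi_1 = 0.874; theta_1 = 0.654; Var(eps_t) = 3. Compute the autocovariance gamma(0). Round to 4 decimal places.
\gamma(0) = 32.6639

Multiply the model equation by X_{t-k} and take expectations. With theta_0 = psi_0 = 1 and psi_j the MA(infinity) weights, this gives
  gamma(k) - sum_i phi_i gamma(k-i) = c_k,
  c_k = sigma^2 * sum_{j=k..q} theta_j psi_{j-k}   (c_k = 0 for k > q),
using gamma(-m) = gamma(m).
psi-weights needed (psi_j = theta_j + sum_i phi_i psi_{j-i}):
  psi_1 = theta_1 + phi_1 = 0.654 + (0.874) = 1.528
Right-hand sides:
  c_0 = sigma^2 (1 + theta_1 psi_1) = 3 * (1 + (0.654)(1.528)) = 3 * 1.999312 = 5.997936
  c_1 = sigma^2 theta_1 = 3 * (0.654) = 1.962
  c_2 = 0
Equations for k = 0 and k = 1 (AR order 1):
  gamma(0) = phi_1 gamma(1) + c_0
  gamma(1) = phi_1 gamma(0) + c_1
Substituting the second into the first: gamma(0) (1 - phi_1^2) = c_0 + phi_1 c_1, so
  gamma(0) = (c_0 + phi_1 c_1) / (1 - phi_1^2) = (5.997936 + (0.874)(1.962)) / (1 - (0.874)^2) = 7.712724 / 0.236124 = 32.663872.
Therefore gamma(0) = 32.6639 (to 4 decimal places).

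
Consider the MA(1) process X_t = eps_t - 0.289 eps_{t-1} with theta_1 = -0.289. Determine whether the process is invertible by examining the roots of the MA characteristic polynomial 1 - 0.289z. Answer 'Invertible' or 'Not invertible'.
\text{Invertible}

The MA(q) characteristic polynomial is P(z) = 1 - 0.289z.
Invertibility requires all roots to lie outside the unit circle, i.e. |z| > 1 for every root.
This is linear in z: 1 + (-0.289) z = 0  =>  z = -1/(-0.289) = 3.460208,  |z| = 3.460208.
Moduli of all roots: 3.4602.
All moduli strictly greater than 1? Yes.
Verdict: Invertible.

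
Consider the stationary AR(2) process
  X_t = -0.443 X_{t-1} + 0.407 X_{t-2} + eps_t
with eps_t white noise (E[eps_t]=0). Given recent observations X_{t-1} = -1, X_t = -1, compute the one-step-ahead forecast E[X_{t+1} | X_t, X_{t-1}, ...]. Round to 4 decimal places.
E[X_{t+1} \mid \mathcal F_t] = 0.0360

For an AR(p) model X_t = c + sum_i phi_i X_{t-i} + eps_t, the
one-step-ahead conditional mean is
  E[X_{t+1} | X_t, ...] = c + sum_i phi_i X_{t+1-i}.
Substitute known values:
  E[X_{t+1} | ...] = (-0.443) * (-1) + (0.407) * (-1)
                   = 0.0360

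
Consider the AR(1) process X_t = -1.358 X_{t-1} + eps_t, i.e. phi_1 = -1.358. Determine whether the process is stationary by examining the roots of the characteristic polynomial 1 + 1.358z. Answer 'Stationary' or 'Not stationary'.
\text{Not stationary}

The AR(p) characteristic polynomial is P(z) = 1 + 1.358z.
Stationarity requires all roots to lie outside the unit circle, i.e. |z| > 1 for every root.
This is linear in z: 1 + (1.358) z = 0  =>  z = -1/(1.358) = -0.736377,  |z| = 0.736377.
Moduli of all roots: 0.7364.
All moduli strictly greater than 1? No.
Verdict: Not stationary.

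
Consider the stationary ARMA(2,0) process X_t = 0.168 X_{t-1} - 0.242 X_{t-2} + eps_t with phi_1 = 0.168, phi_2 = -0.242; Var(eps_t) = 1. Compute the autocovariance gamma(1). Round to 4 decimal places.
\gamma(1) = 0.1464

Multiply the model equation by X_{t-k} and take expectations. With theta_0 = psi_0 = 1 and psi_j the MA(infinity) weights, this gives
  gamma(k) - sum_i phi_i gamma(k-i) = c_k,
  c_k = sigma^2 * sum_{j=k..q} theta_j psi_{j-k}   (c_k = 0 for k > q),
using gamma(-m) = gamma(m).
Pure AR (q = 0): c_0 = sigma^2 = 1, c_k = 0 for k >= 1.
Equations for k = 0, 1, 2 (AR order 2, c_2 = 0):
  (E0) gamma(0) = phi_1 gamma(1) + phi_2 gamma(2) + c_0
  (E1) gamma(1) = phi_1 gamma(0) + phi_2 gamma(1) + c_1
  (E2) gamma(2) = phi_1 gamma(1) + phi_2 gamma(0)
From (E1): gamma(1) = A gamma(0) + B with
  A = phi_1 / (1 - phi_2) = 0.168 / 1.242 = 0.135266,   B = c_1 / (1 - phi_2) = 0 / 1.242 = 0.
Insert (E2) into (E0): gamma(0) (1 - phi_2^2) = phi_1 (1 + phi_2) gamma(1) + c_0.
  phi_1 (1 + phi_2) = (0.168)(0.758) = 0.127344,   1 - phi_2^2 = 0.941436.
Replace gamma(1) by A gamma(0) + B and collect gamma(0):
  gamma(0) [0.941436 - (0.127344)(0.135266)] = c_0 = 1
  gamma(0) * 0.924211 = 1
  gamma(0) = 1 / 0.924211 = 1.082004.
  gamma(1) = A gamma(0) = (0.135266)(1.082004) = 0.146358.
Therefore gamma(1) = 0.1464 (to 4 decimal places).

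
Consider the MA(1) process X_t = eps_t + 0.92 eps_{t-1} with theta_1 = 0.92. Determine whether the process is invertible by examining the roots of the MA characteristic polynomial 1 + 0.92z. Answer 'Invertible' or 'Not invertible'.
\text{Invertible}

The MA(q) characteristic polynomial is P(z) = 1 + 0.92z.
Invertibility requires all roots to lie outside the unit circle, i.e. |z| > 1 for every root.
This is linear in z: 1 + (0.92) z = 0  =>  z = -1/(0.92) = -1.086957,  |z| = 1.086957.
Moduli of all roots: 1.0870.
All moduli strictly greater than 1? Yes.
Verdict: Invertible.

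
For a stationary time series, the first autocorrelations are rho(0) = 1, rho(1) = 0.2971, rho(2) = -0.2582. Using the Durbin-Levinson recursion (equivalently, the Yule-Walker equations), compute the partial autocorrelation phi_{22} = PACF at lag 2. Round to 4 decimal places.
\phi_{22} = -0.3800

The PACF at lag k is phi_{kk}, the last component of the solution
to the Yule-Walker system G_k phi = r_k where
  (G_k)_{ij} = rho(|i - j|), (r_k)_i = rho(i), i,j = 1..k.
Equivalently, Durbin-Levinson gives phi_{kk} iteratively:
  phi_{11} = rho(1)
  phi_{kk} = [rho(k) - sum_{j=1..k-1} phi_{k-1,j} rho(k-j)]
            / [1 - sum_{j=1..k-1} phi_{k-1,j} rho(j)],
  phi_{k,j} = phi_{k-1,j} - phi_{kk} phi_{k-1,k-j},  j = 1..k-1.
Step k = 1:
  phi_11 = rho(1) = 0.2971.
Step k = 2:
  phi_22 = [rho(2) - phi_11 rho(1)] / [1 - phi_11 rho(1)] = [-0.2582 - (0.2971)(0.2971)] / [1 - (0.2971)(0.2971)]
         = -0.34646841 / 0.91173159 = -0.38.
Therefore phi_{22} = -0.3800.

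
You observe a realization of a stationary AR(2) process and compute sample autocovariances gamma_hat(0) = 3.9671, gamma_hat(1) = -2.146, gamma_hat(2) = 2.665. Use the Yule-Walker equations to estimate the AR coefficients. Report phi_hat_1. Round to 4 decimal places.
\hat\phi_{1} = -0.2510

The Yule-Walker equations for an AR(p) process read, in matrix form,
  Gamma_p phi = r_p,   with   (Gamma_p)_{ij} = gamma(|i - j|),
                       (r_p)_i = gamma(i),   i,j = 1..p.
Substitute the sample gammas (Toeplitz matrix and right-hand side of size 2):
  Gamma_p = [[3.9671, -2.146], [-2.146, 3.9671]]
  r_p     = [-2.146, 2.665]
Written out:
  3.9671 phi_1 - 2.146 phi_2 = -2.146
  -2.146 phi_1 + 3.9671 phi_2 = 2.665
Solve by Cramer's rule:
  det = gamma(0)^2 - gamma(1)^2 = (3.9671)^2 - (-2.146)^2 = 15.73788241 - 4.605316 = 11.13256641
  phi_hat_1 = [gamma(1) gamma(0) - gamma(1) gamma(2)] / det = [(-2.146)(3.9671) - (-2.146)(2.665)] / 11.13256641 = -2.7943066 / 11.13256641 = -0.251
  phi_hat_2 = [gamma(0) gamma(2) - gamma(1)^2] / det = [(3.9671)(2.665) - (-2.146)^2] / 11.13256641 = 5.9670055 / 11.13256641 = 0.536
So phi_hat = [-0.2510, 0.5360].
Therefore phi_hat_1 = -0.2510.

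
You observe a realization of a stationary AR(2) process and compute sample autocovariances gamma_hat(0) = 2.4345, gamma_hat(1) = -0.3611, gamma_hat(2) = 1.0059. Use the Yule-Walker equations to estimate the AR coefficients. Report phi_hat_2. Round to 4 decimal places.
\hat\phi_{2} = 0.4000

The Yule-Walker equations for an AR(p) process read, in matrix form,
  Gamma_p phi = r_p,   with   (Gamma_p)_{ij} = gamma(|i - j|),
                       (r_p)_i = gamma(i),   i,j = 1..p.
Substitute the sample gammas (Toeplitz matrix and right-hand side of size 2):
  Gamma_p = [[2.4345, -0.3611], [-0.3611, 2.4345]]
  r_p     = [-0.3611, 1.0059]
Written out:
  2.4345 phi_1 - 0.3611 phi_2 = -0.3611
  -0.3611 phi_1 + 2.4345 phi_2 = 1.0059
Solve by Cramer's rule:
  det = gamma(0)^2 - gamma(1)^2 = (2.4345)^2 - (-0.3611)^2 = 5.92679025 - 0.13039321 = 5.79639704
  phi_hat_1 = [gamma(1) gamma(0) - gamma(1) gamma(2)] / det = [(-0.3611)(2.4345) - (-0.3611)(1.0059)] / 5.79639704 = -0.51586746 / 5.79639704 = -0.089
  phi_hat_2 = [gamma(0) gamma(2) - gamma(1)^2] / det = [(2.4345)(1.0059) - (-0.3611)^2] / 5.79639704 = 2.31847034 / 5.79639704 = 0.4
So phi_hat = [-0.0890, 0.4000].
Therefore phi_hat_2 = 0.4000.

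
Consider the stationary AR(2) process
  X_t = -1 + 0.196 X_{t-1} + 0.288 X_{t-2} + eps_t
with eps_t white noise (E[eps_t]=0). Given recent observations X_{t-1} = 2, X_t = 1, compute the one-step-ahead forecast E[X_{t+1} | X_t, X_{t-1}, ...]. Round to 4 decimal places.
E[X_{t+1} \mid \mathcal F_t] = -0.2280

For an AR(p) model X_t = c + sum_i phi_i X_{t-i} + eps_t, the
one-step-ahead conditional mean is
  E[X_{t+1} | X_t, ...] = c + sum_i phi_i X_{t+1-i}.
Substitute known values:
  E[X_{t+1} | ...] = -1 + (0.196) * (1) + (0.288) * (2)
                   = -0.2280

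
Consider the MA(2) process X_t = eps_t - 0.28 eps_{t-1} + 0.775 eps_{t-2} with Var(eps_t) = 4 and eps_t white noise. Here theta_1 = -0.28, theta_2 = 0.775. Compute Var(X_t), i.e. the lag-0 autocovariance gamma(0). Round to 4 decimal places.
\gamma(0) = 6.7161

For an MA(q) process X_t = eps_t + sum_i theta_i eps_{t-i} with
Var(eps_t) = sigma^2, the variance is
  gamma(0) = sigma^2 * (1 + sum_i theta_i^2).
  sum_i theta_i^2 = (-0.28)^2 + (0.775)^2 = 0.0784 + 0.600625 = 0.679025.
  gamma(0) = 4 * (1 + 0.679025) = 4 * 1.679025 = 6.7161.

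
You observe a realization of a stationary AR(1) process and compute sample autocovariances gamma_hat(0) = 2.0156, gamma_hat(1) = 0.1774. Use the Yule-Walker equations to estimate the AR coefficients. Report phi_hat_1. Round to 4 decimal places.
\hat\phi_{1} = 0.0880

The Yule-Walker equations for an AR(p) process read, in matrix form,
  Gamma_p phi = r_p,   with   (Gamma_p)_{ij} = gamma(|i - j|),
                       (r_p)_i = gamma(i),   i,j = 1..p.
Substitute the sample gammas (Toeplitz matrix and right-hand side of size 1):
  Gamma_p = [[2.0156]]
  r_p     = [0.1774]
With p = 1 this is the single equation gamma(0) phi_1 = gamma(1):
  phi_hat_1 = gamma(1) / gamma(0) = 0.1774 / 2.0156 = 0.0880.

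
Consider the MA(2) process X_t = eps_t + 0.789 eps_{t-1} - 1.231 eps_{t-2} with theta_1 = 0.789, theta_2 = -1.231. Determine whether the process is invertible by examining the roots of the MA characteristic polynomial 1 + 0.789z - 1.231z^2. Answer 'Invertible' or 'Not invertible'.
\text{Not invertible}

The MA(q) characteristic polynomial is P(z) = 1 + 0.789z - 1.231z^2.
Invertibility requires all roots to lie outside the unit circle, i.e. |z| > 1 for every root.
Set 1 + (0.789) z + (-1.231) z^2 = 0, i.e. a z^2 + b z + c = 0 with a = -1.231, b = 0.789, c = 1.
Discriminant D = b^2 - 4ac = (0.789)^2 - 4*(-1.231)*1 = 0.622521 - (-4.924) = 5.546521.
D >= 0, so the roots are real: z = (-b +/- sqrt(D)) / (2a) = (-0.789 +/- 2.355105) / (-2.462).
  z_1 = (-0.789 + 2.355105) / (-2.462) = -0.6361,   |z_1| = 0.6361.
  z_2 = (-0.789 - 2.355105) / (-2.462) = 1.2771,   |z_2| = 1.2771.
Moduli of all roots: 0.6361, 1.2771.
All moduli strictly greater than 1? No.
Verdict: Not invertible.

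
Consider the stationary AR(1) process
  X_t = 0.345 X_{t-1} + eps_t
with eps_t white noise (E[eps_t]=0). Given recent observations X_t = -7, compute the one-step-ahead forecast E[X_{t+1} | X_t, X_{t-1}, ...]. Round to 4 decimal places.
E[X_{t+1} \mid \mathcal F_t] = -2.4150

For an AR(p) model X_t = c + sum_i phi_i X_{t-i} + eps_t, the
one-step-ahead conditional mean is
  E[X_{t+1} | X_t, ...] = c + sum_i phi_i X_{t+1-i}.
Substitute known values:
  E[X_{t+1} | ...] = (0.345) * (-7)
                   = -2.4150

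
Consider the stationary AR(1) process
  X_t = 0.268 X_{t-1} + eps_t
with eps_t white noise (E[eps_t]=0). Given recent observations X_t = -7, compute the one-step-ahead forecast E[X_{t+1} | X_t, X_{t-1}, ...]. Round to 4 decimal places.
E[X_{t+1} \mid \mathcal F_t] = -1.8760

For an AR(p) model X_t = c + sum_i phi_i X_{t-i} + eps_t, the
one-step-ahead conditional mean is
  E[X_{t+1} | X_t, ...] = c + sum_i phi_i X_{t+1-i}.
Substitute known values:
  E[X_{t+1} | ...] = (0.268) * (-7)
                   = -1.8760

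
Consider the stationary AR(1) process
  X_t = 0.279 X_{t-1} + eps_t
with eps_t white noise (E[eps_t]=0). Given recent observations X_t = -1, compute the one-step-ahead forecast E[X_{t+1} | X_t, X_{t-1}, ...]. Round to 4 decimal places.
E[X_{t+1} \mid \mathcal F_t] = -0.2790

For an AR(p) model X_t = c + sum_i phi_i X_{t-i} + eps_t, the
one-step-ahead conditional mean is
  E[X_{t+1} | X_t, ...] = c + sum_i phi_i X_{t+1-i}.
Substitute known values:
  E[X_{t+1} | ...] = (0.279) * (-1)
                   = -0.2790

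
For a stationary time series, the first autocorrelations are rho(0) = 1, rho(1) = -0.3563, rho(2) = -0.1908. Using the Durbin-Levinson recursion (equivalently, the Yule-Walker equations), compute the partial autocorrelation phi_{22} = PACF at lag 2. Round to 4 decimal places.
\phi_{22} = -0.3640

The PACF at lag k is phi_{kk}, the last component of the solution
to the Yule-Walker system G_k phi = r_k where
  (G_k)_{ij} = rho(|i - j|), (r_k)_i = rho(i), i,j = 1..k.
Equivalently, Durbin-Levinson gives phi_{kk} iteratively:
  phi_{11} = rho(1)
  phi_{kk} = [rho(k) - sum_{j=1..k-1} phi_{k-1,j} rho(k-j)]
            / [1 - sum_{j=1..k-1} phi_{k-1,j} rho(j)],
  phi_{k,j} = phi_{k-1,j} - phi_{kk} phi_{k-1,k-j},  j = 1..k-1.
Step k = 1:
  phi_11 = rho(1) = -0.3563.
Step k = 2:
  phi_22 = [rho(2) - phi_11 rho(1)] / [1 - phi_11 rho(1)] = [-0.1908 - (-0.3563)(-0.3563)] / [1 - (-0.3563)(-0.3563)]
         = -0.31774969 / 0.87305031 = -0.364.
Therefore phi_{22} = -0.3640.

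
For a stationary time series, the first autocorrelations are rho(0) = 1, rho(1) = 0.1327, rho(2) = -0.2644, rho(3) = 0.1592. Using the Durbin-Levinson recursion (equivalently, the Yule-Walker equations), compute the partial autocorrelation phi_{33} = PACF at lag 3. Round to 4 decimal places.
\phi_{33} = 0.2690

The PACF at lag k is phi_{kk}, the last component of the solution
to the Yule-Walker system G_k phi = r_k where
  (G_k)_{ij} = rho(|i - j|), (r_k)_i = rho(i), i,j = 1..k.
Equivalently, Durbin-Levinson gives phi_{kk} iteratively:
  phi_{11} = rho(1)
  phi_{kk} = [rho(k) - sum_{j=1..k-1} phi_{k-1,j} rho(k-j)]
            / [1 - sum_{j=1..k-1} phi_{k-1,j} rho(j)],
  phi_{k,j} = phi_{k-1,j} - phi_{kk} phi_{k-1,k-j},  j = 1..k-1.
Step k = 1:
  phi_11 = rho(1) = 0.1327.
Step k = 2:
  phi_22 = [rho(2) - phi_11 rho(1)] / [1 - phi_11 rho(1)] = [-0.2644 - (0.1327)(0.1327)] / [1 - (0.1327)(0.1327)]
         = -0.28200929 / 0.98239071 = -0.287064.
  Update: phi_21 = phi_11 - phi_22 phi_11 = 0.1327 - (-0.287064)(0.1327) = 0.170793.
Step k = 3:
  phi_33 = [rho(3) - phi_21 rho(2) - phi_22 rho(1)] / [1 - phi_21 rho(1) - phi_22 rho(2)]
    numerator   = 0.1592 - (0.170793)(-0.2644) - (-0.287064)(0.1327) = 0.24245121
    denominator = 1 - (0.170793)(0.1327) - (-0.287064)(-0.2644) = 0.90143591
  phi_33 = 0.24245121 / 0.90143591 = 0.269.
Therefore phi_{33} = 0.2690.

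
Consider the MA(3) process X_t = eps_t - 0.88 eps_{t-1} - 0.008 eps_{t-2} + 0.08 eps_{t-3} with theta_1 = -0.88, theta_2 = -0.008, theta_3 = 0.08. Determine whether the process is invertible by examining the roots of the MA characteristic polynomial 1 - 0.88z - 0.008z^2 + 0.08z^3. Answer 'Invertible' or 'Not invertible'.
\text{Invertible}

The MA(q) characteristic polynomial is P(z) = 1 - 0.88z - 0.008z^2 + 0.08z^3.
Invertibility requires all roots to lie outside the unit circle, i.e. |z| > 1 for every root.
Degree 3: look for a simple real root z0 first, then factor out (1 - z/z0) and solve the remaining quadratic.
Testing z0 = 2.5: P(2.5) = 1 + (-0.88)(2.5) + (-0.008)(2.5)^2 + (0.08)(2.5)^3
  = 1 + (-2.2) + (-0.05) + (1.25) = 0.  So z_0 = 2.5 is a root, |z_0| = 2.5.
Divide out the factor (1 - 0.4 z) = (1 - z/z0) (since 1/z0 = 0.4):
  P(z) = (1 - 0.4 z)(1 + (-0.48) z + (-0.2) z^2)
  [check: z-coef -0.48 - (0.4) = -0.88; z^2-coef -0.2 - (0.4)(-0.48) = -0.008; z^3-coef -(0.4)(-0.2) = 0.08.]
Remaining roots from the quadratic factor 1 + (-0.48) z + (-0.2) z^2:
  Set 1 + (-0.48) z + (-0.2) z^2 = 0, i.e. a z^2 + b z + c = 0 with a = -0.2, b = -0.48, c = 1.
  Discriminant D = b^2 - 4ac = (-0.48)^2 - 4*(-0.2)*1 = 0.2304 - (-0.8) = 1.0304.
  D >= 0, so the roots are real: z = (-b +/- sqrt(D)) / (2a) = (0.48 +/- 1.015086) / (-0.4).
    z_1 = (0.48 + 1.015086) / (-0.4) = -3.7377,   |z_1| = 3.7377.
    z_2 = (0.48 - 1.015086) / (-0.4) = 1.3377,   |z_2| = 1.3377.
Moduli of all roots: 2.5000, 3.7377, 1.3377.
All moduli strictly greater than 1? Yes.
Verdict: Invertible.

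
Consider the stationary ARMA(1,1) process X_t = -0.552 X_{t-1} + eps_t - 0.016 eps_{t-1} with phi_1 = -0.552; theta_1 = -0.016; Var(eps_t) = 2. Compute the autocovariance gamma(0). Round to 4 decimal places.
\gamma(0) = 2.9280

Multiply the model equation by X_{t-k} and take expectations. With theta_0 = psi_0 = 1 and psi_j the MA(infinity) weights, this gives
  gamma(k) - sum_i phi_i gamma(k-i) = c_k,
  c_k = sigma^2 * sum_{j=k..q} theta_j psi_{j-k}   (c_k = 0 for k > q),
using gamma(-m) = gamma(m).
psi-weights needed (psi_j = theta_j + sum_i phi_i psi_{j-i}):
  psi_1 = theta_1 + phi_1 = -0.016 + (-0.552) = -0.568
Right-hand sides:
  c_0 = sigma^2 (1 + theta_1 psi_1) = 2 * (1 + (-0.016)(-0.568)) = 2 * 1.009088 = 2.018176
  c_1 = sigma^2 theta_1 = 2 * (-0.016) = -0.032
  c_2 = 0
Equations for k = 0 and k = 1 (AR order 1):
  gamma(0) = phi_1 gamma(1) + c_0
  gamma(1) = phi_1 gamma(0) + c_1
Substituting the second into the first: gamma(0) (1 - phi_1^2) = c_0 + phi_1 c_1, so
  gamma(0) = (c_0 + phi_1 c_1) / (1 - phi_1^2) = (2.018176 + (-0.552)(-0.032)) / (1 - (-0.552)^2) = 2.03584 / 0.695296 = 2.928019.
Therefore gamma(0) = 2.9280 (to 4 decimal places).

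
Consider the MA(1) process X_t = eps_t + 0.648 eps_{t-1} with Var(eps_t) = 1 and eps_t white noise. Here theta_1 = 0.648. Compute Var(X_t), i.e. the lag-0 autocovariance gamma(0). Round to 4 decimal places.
\gamma(0) = 1.4199

For an MA(q) process X_t = eps_t + sum_i theta_i eps_{t-i} with
Var(eps_t) = sigma^2, the variance is
  gamma(0) = sigma^2 * (1 + sum_i theta_i^2).
  sum_i theta_i^2 = (0.648)^2 = 0.419904.
  gamma(0) = 1 * (1 + 0.419904) = 1 * 1.419904 = 1.419904, which rounds to 1.4199.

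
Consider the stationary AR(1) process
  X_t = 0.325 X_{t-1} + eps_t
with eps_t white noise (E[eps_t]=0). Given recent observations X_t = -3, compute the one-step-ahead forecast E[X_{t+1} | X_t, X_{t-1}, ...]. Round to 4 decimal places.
E[X_{t+1} \mid \mathcal F_t] = -0.9750

For an AR(p) model X_t = c + sum_i phi_i X_{t-i} + eps_t, the
one-step-ahead conditional mean is
  E[X_{t+1} | X_t, ...] = c + sum_i phi_i X_{t+1-i}.
Substitute known values:
  E[X_{t+1} | ...] = (0.325) * (-3)
                   = -0.9750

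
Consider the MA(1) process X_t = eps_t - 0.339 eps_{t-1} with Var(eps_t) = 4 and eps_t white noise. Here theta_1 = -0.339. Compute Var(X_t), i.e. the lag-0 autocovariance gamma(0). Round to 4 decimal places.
\gamma(0) = 4.4597

For an MA(q) process X_t = eps_t + sum_i theta_i eps_{t-i} with
Var(eps_t) = sigma^2, the variance is
  gamma(0) = sigma^2 * (1 + sum_i theta_i^2).
  sum_i theta_i^2 = (-0.339)^2 = 0.114921.
  gamma(0) = 4 * (1 + 0.114921) = 4 * 1.114921 = 4.459684, which rounds to 4.4597.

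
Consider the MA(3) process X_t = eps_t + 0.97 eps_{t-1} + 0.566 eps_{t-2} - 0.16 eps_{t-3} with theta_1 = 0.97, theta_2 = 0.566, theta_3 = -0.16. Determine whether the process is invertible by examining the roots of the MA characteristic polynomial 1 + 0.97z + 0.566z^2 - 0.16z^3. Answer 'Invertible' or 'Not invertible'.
\text{Invertible}

The MA(q) characteristic polynomial is P(z) = 1 + 0.97z + 0.566z^2 - 0.16z^3.
Invertibility requires all roots to lie outside the unit circle, i.e. |z| > 1 for every root.
Degree 3: look for a simple real root z0 first, then factor out (1 - z/z0) and solve the remaining quadratic.
Testing z0 = 5: P(5) = 1 + (0.97)(5) + (0.566)(5)^2 + (-0.16)(5)^3
  = 1 + (4.85) + (14.15) + (-20) = 0.  So z_0 = 5 is a root, |z_0| = 5.
Divide out the factor (1 - 0.2 z) = (1 - z/z0) (since 1/z0 = 0.2):
  P(z) = (1 - 0.2 z)(1 + (1.17) z + (0.8) z^2)
  [check: z-coef 1.17 - (0.2) = 0.97; z^2-coef 0.8 - (0.2)(1.17) = 0.566; z^3-coef -(0.2)(0.8) = -0.16.]
Remaining roots from the quadratic factor 1 + (1.17) z + (0.8) z^2:
  Set 1 + (1.17) z + (0.8) z^2 = 0, i.e. a z^2 + b z + c = 0 with a = 0.8, b = 1.17, c = 1.
  Discriminant D = b^2 - 4ac = (1.17)^2 - 4*(0.8)*1 = 1.3689 - (3.2) = -1.8311.
  D < 0, so the roots are the complex-conjugate pair z = (-b +/- i sqrt(-D)) / (2a) = -0.7312 +/- 0.8457i.
  For a conjugate pair |z|^2 = z * conj(z) = (product of roots) = c/a = 1/(0.8) = 1.25, so |z| = sqrt(1.25) = 1.118 for both roots.
Moduli of all roots: 5.0000, 1.1180, 1.1180.
All moduli strictly greater than 1? Yes.
Verdict: Invertible.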